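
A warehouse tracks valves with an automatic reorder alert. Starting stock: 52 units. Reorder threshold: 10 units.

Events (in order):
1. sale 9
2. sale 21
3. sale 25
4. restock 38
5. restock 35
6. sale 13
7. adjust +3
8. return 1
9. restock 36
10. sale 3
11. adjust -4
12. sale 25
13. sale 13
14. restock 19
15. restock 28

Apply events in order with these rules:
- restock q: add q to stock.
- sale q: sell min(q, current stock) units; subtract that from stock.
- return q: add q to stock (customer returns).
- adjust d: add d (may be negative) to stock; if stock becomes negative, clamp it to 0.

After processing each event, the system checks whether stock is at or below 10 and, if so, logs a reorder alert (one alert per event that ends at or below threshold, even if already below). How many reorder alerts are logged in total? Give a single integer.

Processing events:
Start: stock = 52
  Event 1 (sale 9): sell min(9,52)=9. stock: 52 - 9 = 43. total_sold = 9
  Event 2 (sale 21): sell min(21,43)=21. stock: 43 - 21 = 22. total_sold = 30
  Event 3 (sale 25): sell min(25,22)=22. stock: 22 - 22 = 0. total_sold = 52
  Event 4 (restock 38): 0 + 38 = 38
  Event 5 (restock 35): 38 + 35 = 73
  Event 6 (sale 13): sell min(13,73)=13. stock: 73 - 13 = 60. total_sold = 65
  Event 7 (adjust +3): 60 + 3 = 63
  Event 8 (return 1): 63 + 1 = 64
  Event 9 (restock 36): 64 + 36 = 100
  Event 10 (sale 3): sell min(3,100)=3. stock: 100 - 3 = 97. total_sold = 68
  Event 11 (adjust -4): 97 + -4 = 93
  Event 12 (sale 25): sell min(25,93)=25. stock: 93 - 25 = 68. total_sold = 93
  Event 13 (sale 13): sell min(13,68)=13. stock: 68 - 13 = 55. total_sold = 106
  Event 14 (restock 19): 55 + 19 = 74
  Event 15 (restock 28): 74 + 28 = 102
Final: stock = 102, total_sold = 106

Checking against threshold 10:
  After event 1: stock=43 > 10
  After event 2: stock=22 > 10
  After event 3: stock=0 <= 10 -> ALERT
  After event 4: stock=38 > 10
  After event 5: stock=73 > 10
  After event 6: stock=60 > 10
  After event 7: stock=63 > 10
  After event 8: stock=64 > 10
  After event 9: stock=100 > 10
  After event 10: stock=97 > 10
  After event 11: stock=93 > 10
  After event 12: stock=68 > 10
  After event 13: stock=55 > 10
  After event 14: stock=74 > 10
  After event 15: stock=102 > 10
Alert events: [3]. Count = 1

Answer: 1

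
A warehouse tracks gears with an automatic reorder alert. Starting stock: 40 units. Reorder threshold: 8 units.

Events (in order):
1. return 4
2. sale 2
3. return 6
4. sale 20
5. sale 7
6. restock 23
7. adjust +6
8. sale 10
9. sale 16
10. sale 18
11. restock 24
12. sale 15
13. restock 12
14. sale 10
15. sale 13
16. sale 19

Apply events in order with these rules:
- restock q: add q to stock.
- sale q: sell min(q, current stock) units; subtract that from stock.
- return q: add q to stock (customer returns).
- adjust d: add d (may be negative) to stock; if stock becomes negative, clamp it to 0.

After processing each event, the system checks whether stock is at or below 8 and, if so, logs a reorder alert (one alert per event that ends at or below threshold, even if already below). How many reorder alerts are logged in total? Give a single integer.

Answer: 3

Derivation:
Processing events:
Start: stock = 40
  Event 1 (return 4): 40 + 4 = 44
  Event 2 (sale 2): sell min(2,44)=2. stock: 44 - 2 = 42. total_sold = 2
  Event 3 (return 6): 42 + 6 = 48
  Event 4 (sale 20): sell min(20,48)=20. stock: 48 - 20 = 28. total_sold = 22
  Event 5 (sale 7): sell min(7,28)=7. stock: 28 - 7 = 21. total_sold = 29
  Event 6 (restock 23): 21 + 23 = 44
  Event 7 (adjust +6): 44 + 6 = 50
  Event 8 (sale 10): sell min(10,50)=10. stock: 50 - 10 = 40. total_sold = 39
  Event 9 (sale 16): sell min(16,40)=16. stock: 40 - 16 = 24. total_sold = 55
  Event 10 (sale 18): sell min(18,24)=18. stock: 24 - 18 = 6. total_sold = 73
  Event 11 (restock 24): 6 + 24 = 30
  Event 12 (sale 15): sell min(15,30)=15. stock: 30 - 15 = 15. total_sold = 88
  Event 13 (restock 12): 15 + 12 = 27
  Event 14 (sale 10): sell min(10,27)=10. stock: 27 - 10 = 17. total_sold = 98
  Event 15 (sale 13): sell min(13,17)=13. stock: 17 - 13 = 4. total_sold = 111
  Event 16 (sale 19): sell min(19,4)=4. stock: 4 - 4 = 0. total_sold = 115
Final: stock = 0, total_sold = 115

Checking against threshold 8:
  After event 1: stock=44 > 8
  After event 2: stock=42 > 8
  After event 3: stock=48 > 8
  After event 4: stock=28 > 8
  After event 5: stock=21 > 8
  After event 6: stock=44 > 8
  After event 7: stock=50 > 8
  After event 8: stock=40 > 8
  After event 9: stock=24 > 8
  After event 10: stock=6 <= 8 -> ALERT
  After event 11: stock=30 > 8
  After event 12: stock=15 > 8
  After event 13: stock=27 > 8
  After event 14: stock=17 > 8
  After event 15: stock=4 <= 8 -> ALERT
  After event 16: stock=0 <= 8 -> ALERT
Alert events: [10, 15, 16]. Count = 3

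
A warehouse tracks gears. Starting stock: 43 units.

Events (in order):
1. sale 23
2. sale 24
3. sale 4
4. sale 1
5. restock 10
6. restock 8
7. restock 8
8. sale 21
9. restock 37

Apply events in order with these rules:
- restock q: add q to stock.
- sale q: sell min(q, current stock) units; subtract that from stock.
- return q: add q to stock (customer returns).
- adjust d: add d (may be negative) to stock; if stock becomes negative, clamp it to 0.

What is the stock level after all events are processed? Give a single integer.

Processing events:
Start: stock = 43
  Event 1 (sale 23): sell min(23,43)=23. stock: 43 - 23 = 20. total_sold = 23
  Event 2 (sale 24): sell min(24,20)=20. stock: 20 - 20 = 0. total_sold = 43
  Event 3 (sale 4): sell min(4,0)=0. stock: 0 - 0 = 0. total_sold = 43
  Event 4 (sale 1): sell min(1,0)=0. stock: 0 - 0 = 0. total_sold = 43
  Event 5 (restock 10): 0 + 10 = 10
  Event 6 (restock 8): 10 + 8 = 18
  Event 7 (restock 8): 18 + 8 = 26
  Event 8 (sale 21): sell min(21,26)=21. stock: 26 - 21 = 5. total_sold = 64
  Event 9 (restock 37): 5 + 37 = 42
Final: stock = 42, total_sold = 64

Answer: 42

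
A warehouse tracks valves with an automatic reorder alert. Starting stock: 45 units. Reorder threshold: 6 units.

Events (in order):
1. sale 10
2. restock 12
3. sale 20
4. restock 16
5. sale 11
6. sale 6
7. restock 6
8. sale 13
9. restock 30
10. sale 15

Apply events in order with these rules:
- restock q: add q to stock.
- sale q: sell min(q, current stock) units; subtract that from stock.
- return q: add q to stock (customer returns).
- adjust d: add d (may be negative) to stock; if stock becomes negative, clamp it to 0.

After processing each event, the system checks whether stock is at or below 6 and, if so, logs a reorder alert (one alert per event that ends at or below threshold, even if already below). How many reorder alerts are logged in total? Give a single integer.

Answer: 0

Derivation:
Processing events:
Start: stock = 45
  Event 1 (sale 10): sell min(10,45)=10. stock: 45 - 10 = 35. total_sold = 10
  Event 2 (restock 12): 35 + 12 = 47
  Event 3 (sale 20): sell min(20,47)=20. stock: 47 - 20 = 27. total_sold = 30
  Event 4 (restock 16): 27 + 16 = 43
  Event 5 (sale 11): sell min(11,43)=11. stock: 43 - 11 = 32. total_sold = 41
  Event 6 (sale 6): sell min(6,32)=6. stock: 32 - 6 = 26. total_sold = 47
  Event 7 (restock 6): 26 + 6 = 32
  Event 8 (sale 13): sell min(13,32)=13. stock: 32 - 13 = 19. total_sold = 60
  Event 9 (restock 30): 19 + 30 = 49
  Event 10 (sale 15): sell min(15,49)=15. stock: 49 - 15 = 34. total_sold = 75
Final: stock = 34, total_sold = 75

Checking against threshold 6:
  After event 1: stock=35 > 6
  After event 2: stock=47 > 6
  After event 3: stock=27 > 6
  After event 4: stock=43 > 6
  After event 5: stock=32 > 6
  After event 6: stock=26 > 6
  After event 7: stock=32 > 6
  After event 8: stock=19 > 6
  After event 9: stock=49 > 6
  After event 10: stock=34 > 6
Alert events: []. Count = 0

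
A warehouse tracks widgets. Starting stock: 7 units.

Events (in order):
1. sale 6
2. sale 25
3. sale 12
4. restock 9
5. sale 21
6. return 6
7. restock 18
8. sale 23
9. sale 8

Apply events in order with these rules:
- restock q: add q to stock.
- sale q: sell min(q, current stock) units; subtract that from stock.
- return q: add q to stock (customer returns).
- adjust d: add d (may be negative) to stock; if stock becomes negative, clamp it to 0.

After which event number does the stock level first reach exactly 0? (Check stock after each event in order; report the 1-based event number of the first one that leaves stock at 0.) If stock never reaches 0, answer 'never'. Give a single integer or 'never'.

Answer: 2

Derivation:
Processing events:
Start: stock = 7
  Event 1 (sale 6): sell min(6,7)=6. stock: 7 - 6 = 1. total_sold = 6
  Event 2 (sale 25): sell min(25,1)=1. stock: 1 - 1 = 0. total_sold = 7
  Event 3 (sale 12): sell min(12,0)=0. stock: 0 - 0 = 0. total_sold = 7
  Event 4 (restock 9): 0 + 9 = 9
  Event 5 (sale 21): sell min(21,9)=9. stock: 9 - 9 = 0. total_sold = 16
  Event 6 (return 6): 0 + 6 = 6
  Event 7 (restock 18): 6 + 18 = 24
  Event 8 (sale 23): sell min(23,24)=23. stock: 24 - 23 = 1. total_sold = 39
  Event 9 (sale 8): sell min(8,1)=1. stock: 1 - 1 = 0. total_sold = 40
Final: stock = 0, total_sold = 40

First zero at event 2.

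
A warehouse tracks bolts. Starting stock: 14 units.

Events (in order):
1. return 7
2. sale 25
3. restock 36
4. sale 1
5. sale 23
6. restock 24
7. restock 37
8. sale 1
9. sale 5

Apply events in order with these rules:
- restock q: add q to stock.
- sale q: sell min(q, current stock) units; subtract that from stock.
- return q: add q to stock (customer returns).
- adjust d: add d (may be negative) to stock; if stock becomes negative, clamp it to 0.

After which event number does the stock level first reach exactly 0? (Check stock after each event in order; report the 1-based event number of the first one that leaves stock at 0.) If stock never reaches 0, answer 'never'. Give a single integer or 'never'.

Answer: 2

Derivation:
Processing events:
Start: stock = 14
  Event 1 (return 7): 14 + 7 = 21
  Event 2 (sale 25): sell min(25,21)=21. stock: 21 - 21 = 0. total_sold = 21
  Event 3 (restock 36): 0 + 36 = 36
  Event 4 (sale 1): sell min(1,36)=1. stock: 36 - 1 = 35. total_sold = 22
  Event 5 (sale 23): sell min(23,35)=23. stock: 35 - 23 = 12. total_sold = 45
  Event 6 (restock 24): 12 + 24 = 36
  Event 7 (restock 37): 36 + 37 = 73
  Event 8 (sale 1): sell min(1,73)=1. stock: 73 - 1 = 72. total_sold = 46
  Event 9 (sale 5): sell min(5,72)=5. stock: 72 - 5 = 67. total_sold = 51
Final: stock = 67, total_sold = 51

First zero at event 2.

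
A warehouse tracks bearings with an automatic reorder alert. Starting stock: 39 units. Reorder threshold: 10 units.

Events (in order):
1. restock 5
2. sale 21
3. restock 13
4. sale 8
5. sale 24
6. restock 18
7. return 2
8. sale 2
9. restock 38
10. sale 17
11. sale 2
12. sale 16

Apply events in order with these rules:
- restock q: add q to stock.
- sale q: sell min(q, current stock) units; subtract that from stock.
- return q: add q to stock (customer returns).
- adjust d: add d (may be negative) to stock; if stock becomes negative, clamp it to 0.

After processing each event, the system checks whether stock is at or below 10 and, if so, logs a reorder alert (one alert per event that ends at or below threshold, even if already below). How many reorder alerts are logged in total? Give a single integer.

Processing events:
Start: stock = 39
  Event 1 (restock 5): 39 + 5 = 44
  Event 2 (sale 21): sell min(21,44)=21. stock: 44 - 21 = 23. total_sold = 21
  Event 3 (restock 13): 23 + 13 = 36
  Event 4 (sale 8): sell min(8,36)=8. stock: 36 - 8 = 28. total_sold = 29
  Event 5 (sale 24): sell min(24,28)=24. stock: 28 - 24 = 4. total_sold = 53
  Event 6 (restock 18): 4 + 18 = 22
  Event 7 (return 2): 22 + 2 = 24
  Event 8 (sale 2): sell min(2,24)=2. stock: 24 - 2 = 22. total_sold = 55
  Event 9 (restock 38): 22 + 38 = 60
  Event 10 (sale 17): sell min(17,60)=17. stock: 60 - 17 = 43. total_sold = 72
  Event 11 (sale 2): sell min(2,43)=2. stock: 43 - 2 = 41. total_sold = 74
  Event 12 (sale 16): sell min(16,41)=16. stock: 41 - 16 = 25. total_sold = 90
Final: stock = 25, total_sold = 90

Checking against threshold 10:
  After event 1: stock=44 > 10
  After event 2: stock=23 > 10
  After event 3: stock=36 > 10
  After event 4: stock=28 > 10
  After event 5: stock=4 <= 10 -> ALERT
  After event 6: stock=22 > 10
  After event 7: stock=24 > 10
  After event 8: stock=22 > 10
  After event 9: stock=60 > 10
  After event 10: stock=43 > 10
  After event 11: stock=41 > 10
  After event 12: stock=25 > 10
Alert events: [5]. Count = 1

Answer: 1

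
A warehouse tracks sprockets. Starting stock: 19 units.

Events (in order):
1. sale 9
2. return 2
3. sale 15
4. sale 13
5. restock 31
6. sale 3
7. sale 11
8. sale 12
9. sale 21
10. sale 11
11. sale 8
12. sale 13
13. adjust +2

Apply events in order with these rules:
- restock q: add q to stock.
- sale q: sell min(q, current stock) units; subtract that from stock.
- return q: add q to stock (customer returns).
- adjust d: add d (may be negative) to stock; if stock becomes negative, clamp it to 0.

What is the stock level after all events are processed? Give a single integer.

Processing events:
Start: stock = 19
  Event 1 (sale 9): sell min(9,19)=9. stock: 19 - 9 = 10. total_sold = 9
  Event 2 (return 2): 10 + 2 = 12
  Event 3 (sale 15): sell min(15,12)=12. stock: 12 - 12 = 0. total_sold = 21
  Event 4 (sale 13): sell min(13,0)=0. stock: 0 - 0 = 0. total_sold = 21
  Event 5 (restock 31): 0 + 31 = 31
  Event 6 (sale 3): sell min(3,31)=3. stock: 31 - 3 = 28. total_sold = 24
  Event 7 (sale 11): sell min(11,28)=11. stock: 28 - 11 = 17. total_sold = 35
  Event 8 (sale 12): sell min(12,17)=12. stock: 17 - 12 = 5. total_sold = 47
  Event 9 (sale 21): sell min(21,5)=5. stock: 5 - 5 = 0. total_sold = 52
  Event 10 (sale 11): sell min(11,0)=0. stock: 0 - 0 = 0. total_sold = 52
  Event 11 (sale 8): sell min(8,0)=0. stock: 0 - 0 = 0. total_sold = 52
  Event 12 (sale 13): sell min(13,0)=0. stock: 0 - 0 = 0. total_sold = 52
  Event 13 (adjust +2): 0 + 2 = 2
Final: stock = 2, total_sold = 52

Answer: 2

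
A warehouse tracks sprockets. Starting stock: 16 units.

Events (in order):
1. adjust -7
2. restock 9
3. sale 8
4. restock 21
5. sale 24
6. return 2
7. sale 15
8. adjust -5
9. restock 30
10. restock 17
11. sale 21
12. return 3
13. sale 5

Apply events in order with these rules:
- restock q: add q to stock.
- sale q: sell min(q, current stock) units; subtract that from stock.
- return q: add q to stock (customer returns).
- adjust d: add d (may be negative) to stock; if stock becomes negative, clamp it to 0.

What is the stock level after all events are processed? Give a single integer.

Processing events:
Start: stock = 16
  Event 1 (adjust -7): 16 + -7 = 9
  Event 2 (restock 9): 9 + 9 = 18
  Event 3 (sale 8): sell min(8,18)=8. stock: 18 - 8 = 10. total_sold = 8
  Event 4 (restock 21): 10 + 21 = 31
  Event 5 (sale 24): sell min(24,31)=24. stock: 31 - 24 = 7. total_sold = 32
  Event 6 (return 2): 7 + 2 = 9
  Event 7 (sale 15): sell min(15,9)=9. stock: 9 - 9 = 0. total_sold = 41
  Event 8 (adjust -5): 0 + -5 = 0 (clamped to 0)
  Event 9 (restock 30): 0 + 30 = 30
  Event 10 (restock 17): 30 + 17 = 47
  Event 11 (sale 21): sell min(21,47)=21. stock: 47 - 21 = 26. total_sold = 62
  Event 12 (return 3): 26 + 3 = 29
  Event 13 (sale 5): sell min(5,29)=5. stock: 29 - 5 = 24. total_sold = 67
Final: stock = 24, total_sold = 67

Answer: 24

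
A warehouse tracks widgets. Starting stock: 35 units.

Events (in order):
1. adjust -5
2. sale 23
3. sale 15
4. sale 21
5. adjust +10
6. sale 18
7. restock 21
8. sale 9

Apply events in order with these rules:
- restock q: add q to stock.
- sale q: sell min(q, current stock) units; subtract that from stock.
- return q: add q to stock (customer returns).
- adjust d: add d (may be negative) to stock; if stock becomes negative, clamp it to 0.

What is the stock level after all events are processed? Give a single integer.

Processing events:
Start: stock = 35
  Event 1 (adjust -5): 35 + -5 = 30
  Event 2 (sale 23): sell min(23,30)=23. stock: 30 - 23 = 7. total_sold = 23
  Event 3 (sale 15): sell min(15,7)=7. stock: 7 - 7 = 0. total_sold = 30
  Event 4 (sale 21): sell min(21,0)=0. stock: 0 - 0 = 0. total_sold = 30
  Event 5 (adjust +10): 0 + 10 = 10
  Event 6 (sale 18): sell min(18,10)=10. stock: 10 - 10 = 0. total_sold = 40
  Event 7 (restock 21): 0 + 21 = 21
  Event 8 (sale 9): sell min(9,21)=9. stock: 21 - 9 = 12. total_sold = 49
Final: stock = 12, total_sold = 49

Answer: 12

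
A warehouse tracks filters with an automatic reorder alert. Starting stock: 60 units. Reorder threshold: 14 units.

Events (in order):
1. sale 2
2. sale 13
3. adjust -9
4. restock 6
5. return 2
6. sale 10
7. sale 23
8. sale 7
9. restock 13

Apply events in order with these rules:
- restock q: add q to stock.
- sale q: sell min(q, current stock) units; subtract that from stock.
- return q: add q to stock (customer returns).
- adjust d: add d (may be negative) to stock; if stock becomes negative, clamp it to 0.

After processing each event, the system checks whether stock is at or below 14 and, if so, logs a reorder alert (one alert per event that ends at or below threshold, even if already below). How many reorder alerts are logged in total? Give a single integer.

Processing events:
Start: stock = 60
  Event 1 (sale 2): sell min(2,60)=2. stock: 60 - 2 = 58. total_sold = 2
  Event 2 (sale 13): sell min(13,58)=13. stock: 58 - 13 = 45. total_sold = 15
  Event 3 (adjust -9): 45 + -9 = 36
  Event 4 (restock 6): 36 + 6 = 42
  Event 5 (return 2): 42 + 2 = 44
  Event 6 (sale 10): sell min(10,44)=10. stock: 44 - 10 = 34. total_sold = 25
  Event 7 (sale 23): sell min(23,34)=23. stock: 34 - 23 = 11. total_sold = 48
  Event 8 (sale 7): sell min(7,11)=7. stock: 11 - 7 = 4. total_sold = 55
  Event 9 (restock 13): 4 + 13 = 17
Final: stock = 17, total_sold = 55

Checking against threshold 14:
  After event 1: stock=58 > 14
  After event 2: stock=45 > 14
  After event 3: stock=36 > 14
  After event 4: stock=42 > 14
  After event 5: stock=44 > 14
  After event 6: stock=34 > 14
  After event 7: stock=11 <= 14 -> ALERT
  After event 8: stock=4 <= 14 -> ALERT
  After event 9: stock=17 > 14
Alert events: [7, 8]. Count = 2

Answer: 2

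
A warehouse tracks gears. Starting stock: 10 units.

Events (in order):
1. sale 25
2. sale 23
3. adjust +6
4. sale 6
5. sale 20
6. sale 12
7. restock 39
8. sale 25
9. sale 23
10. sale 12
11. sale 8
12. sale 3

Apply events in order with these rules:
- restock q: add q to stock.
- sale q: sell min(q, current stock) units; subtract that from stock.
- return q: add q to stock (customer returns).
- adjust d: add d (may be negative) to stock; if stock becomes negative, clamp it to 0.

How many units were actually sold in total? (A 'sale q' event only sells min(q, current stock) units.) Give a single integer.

Answer: 55

Derivation:
Processing events:
Start: stock = 10
  Event 1 (sale 25): sell min(25,10)=10. stock: 10 - 10 = 0. total_sold = 10
  Event 2 (sale 23): sell min(23,0)=0. stock: 0 - 0 = 0. total_sold = 10
  Event 3 (adjust +6): 0 + 6 = 6
  Event 4 (sale 6): sell min(6,6)=6. stock: 6 - 6 = 0. total_sold = 16
  Event 5 (sale 20): sell min(20,0)=0. stock: 0 - 0 = 0. total_sold = 16
  Event 6 (sale 12): sell min(12,0)=0. stock: 0 - 0 = 0. total_sold = 16
  Event 7 (restock 39): 0 + 39 = 39
  Event 8 (sale 25): sell min(25,39)=25. stock: 39 - 25 = 14. total_sold = 41
  Event 9 (sale 23): sell min(23,14)=14. stock: 14 - 14 = 0. total_sold = 55
  Event 10 (sale 12): sell min(12,0)=0. stock: 0 - 0 = 0. total_sold = 55
  Event 11 (sale 8): sell min(8,0)=0. stock: 0 - 0 = 0. total_sold = 55
  Event 12 (sale 3): sell min(3,0)=0. stock: 0 - 0 = 0. total_sold = 55
Final: stock = 0, total_sold = 55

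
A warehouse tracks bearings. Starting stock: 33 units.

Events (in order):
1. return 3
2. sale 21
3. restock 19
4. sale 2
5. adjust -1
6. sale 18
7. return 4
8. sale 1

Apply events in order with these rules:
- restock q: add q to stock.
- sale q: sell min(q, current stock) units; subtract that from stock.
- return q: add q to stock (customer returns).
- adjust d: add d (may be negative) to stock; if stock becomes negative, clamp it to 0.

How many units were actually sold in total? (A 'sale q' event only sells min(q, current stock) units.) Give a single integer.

Answer: 42

Derivation:
Processing events:
Start: stock = 33
  Event 1 (return 3): 33 + 3 = 36
  Event 2 (sale 21): sell min(21,36)=21. stock: 36 - 21 = 15. total_sold = 21
  Event 3 (restock 19): 15 + 19 = 34
  Event 4 (sale 2): sell min(2,34)=2. stock: 34 - 2 = 32. total_sold = 23
  Event 5 (adjust -1): 32 + -1 = 31
  Event 6 (sale 18): sell min(18,31)=18. stock: 31 - 18 = 13. total_sold = 41
  Event 7 (return 4): 13 + 4 = 17
  Event 8 (sale 1): sell min(1,17)=1. stock: 17 - 1 = 16. total_sold = 42
Final: stock = 16, total_sold = 42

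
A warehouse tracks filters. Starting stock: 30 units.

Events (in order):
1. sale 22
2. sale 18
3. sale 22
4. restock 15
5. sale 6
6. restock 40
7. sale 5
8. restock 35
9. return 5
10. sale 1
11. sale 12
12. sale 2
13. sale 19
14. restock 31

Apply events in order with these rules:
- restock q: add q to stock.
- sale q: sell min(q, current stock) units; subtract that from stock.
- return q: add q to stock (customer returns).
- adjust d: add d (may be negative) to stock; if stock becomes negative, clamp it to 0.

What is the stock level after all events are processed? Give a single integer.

Answer: 81

Derivation:
Processing events:
Start: stock = 30
  Event 1 (sale 22): sell min(22,30)=22. stock: 30 - 22 = 8. total_sold = 22
  Event 2 (sale 18): sell min(18,8)=8. stock: 8 - 8 = 0. total_sold = 30
  Event 3 (sale 22): sell min(22,0)=0. stock: 0 - 0 = 0. total_sold = 30
  Event 4 (restock 15): 0 + 15 = 15
  Event 5 (sale 6): sell min(6,15)=6. stock: 15 - 6 = 9. total_sold = 36
  Event 6 (restock 40): 9 + 40 = 49
  Event 7 (sale 5): sell min(5,49)=5. stock: 49 - 5 = 44. total_sold = 41
  Event 8 (restock 35): 44 + 35 = 79
  Event 9 (return 5): 79 + 5 = 84
  Event 10 (sale 1): sell min(1,84)=1. stock: 84 - 1 = 83. total_sold = 42
  Event 11 (sale 12): sell min(12,83)=12. stock: 83 - 12 = 71. total_sold = 54
  Event 12 (sale 2): sell min(2,71)=2. stock: 71 - 2 = 69. total_sold = 56
  Event 13 (sale 19): sell min(19,69)=19. stock: 69 - 19 = 50. total_sold = 75
  Event 14 (restock 31): 50 + 31 = 81
Final: stock = 81, total_sold = 75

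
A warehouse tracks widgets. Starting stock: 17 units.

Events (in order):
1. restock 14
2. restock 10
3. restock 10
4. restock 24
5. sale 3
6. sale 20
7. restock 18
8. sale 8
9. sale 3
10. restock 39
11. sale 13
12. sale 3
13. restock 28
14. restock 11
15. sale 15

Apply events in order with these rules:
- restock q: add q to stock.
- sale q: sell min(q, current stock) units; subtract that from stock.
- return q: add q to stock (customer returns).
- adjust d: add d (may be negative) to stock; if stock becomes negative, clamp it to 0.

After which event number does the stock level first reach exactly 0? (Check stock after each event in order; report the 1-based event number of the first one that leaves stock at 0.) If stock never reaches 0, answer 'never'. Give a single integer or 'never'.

Answer: never

Derivation:
Processing events:
Start: stock = 17
  Event 1 (restock 14): 17 + 14 = 31
  Event 2 (restock 10): 31 + 10 = 41
  Event 3 (restock 10): 41 + 10 = 51
  Event 4 (restock 24): 51 + 24 = 75
  Event 5 (sale 3): sell min(3,75)=3. stock: 75 - 3 = 72. total_sold = 3
  Event 6 (sale 20): sell min(20,72)=20. stock: 72 - 20 = 52. total_sold = 23
  Event 7 (restock 18): 52 + 18 = 70
  Event 8 (sale 8): sell min(8,70)=8. stock: 70 - 8 = 62. total_sold = 31
  Event 9 (sale 3): sell min(3,62)=3. stock: 62 - 3 = 59. total_sold = 34
  Event 10 (restock 39): 59 + 39 = 98
  Event 11 (sale 13): sell min(13,98)=13. stock: 98 - 13 = 85. total_sold = 47
  Event 12 (sale 3): sell min(3,85)=3. stock: 85 - 3 = 82. total_sold = 50
  Event 13 (restock 28): 82 + 28 = 110
  Event 14 (restock 11): 110 + 11 = 121
  Event 15 (sale 15): sell min(15,121)=15. stock: 121 - 15 = 106. total_sold = 65
Final: stock = 106, total_sold = 65

Stock never reaches 0.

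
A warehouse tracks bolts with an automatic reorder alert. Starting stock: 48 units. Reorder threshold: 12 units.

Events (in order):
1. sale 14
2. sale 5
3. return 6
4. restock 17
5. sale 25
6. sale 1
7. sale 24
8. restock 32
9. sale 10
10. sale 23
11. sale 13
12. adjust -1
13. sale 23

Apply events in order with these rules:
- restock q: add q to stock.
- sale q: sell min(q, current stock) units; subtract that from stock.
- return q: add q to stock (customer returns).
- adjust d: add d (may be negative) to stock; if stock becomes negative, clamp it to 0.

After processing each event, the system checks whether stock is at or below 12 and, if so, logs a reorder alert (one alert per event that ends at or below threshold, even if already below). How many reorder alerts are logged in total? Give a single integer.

Answer: 5

Derivation:
Processing events:
Start: stock = 48
  Event 1 (sale 14): sell min(14,48)=14. stock: 48 - 14 = 34. total_sold = 14
  Event 2 (sale 5): sell min(5,34)=5. stock: 34 - 5 = 29. total_sold = 19
  Event 3 (return 6): 29 + 6 = 35
  Event 4 (restock 17): 35 + 17 = 52
  Event 5 (sale 25): sell min(25,52)=25. stock: 52 - 25 = 27. total_sold = 44
  Event 6 (sale 1): sell min(1,27)=1. stock: 27 - 1 = 26. total_sold = 45
  Event 7 (sale 24): sell min(24,26)=24. stock: 26 - 24 = 2. total_sold = 69
  Event 8 (restock 32): 2 + 32 = 34
  Event 9 (sale 10): sell min(10,34)=10. stock: 34 - 10 = 24. total_sold = 79
  Event 10 (sale 23): sell min(23,24)=23. stock: 24 - 23 = 1. total_sold = 102
  Event 11 (sale 13): sell min(13,1)=1. stock: 1 - 1 = 0. total_sold = 103
  Event 12 (adjust -1): 0 + -1 = 0 (clamped to 0)
  Event 13 (sale 23): sell min(23,0)=0. stock: 0 - 0 = 0. total_sold = 103
Final: stock = 0, total_sold = 103

Checking against threshold 12:
  After event 1: stock=34 > 12
  After event 2: stock=29 > 12
  After event 3: stock=35 > 12
  After event 4: stock=52 > 12
  After event 5: stock=27 > 12
  After event 6: stock=26 > 12
  After event 7: stock=2 <= 12 -> ALERT
  After event 8: stock=34 > 12
  After event 9: stock=24 > 12
  After event 10: stock=1 <= 12 -> ALERT
  After event 11: stock=0 <= 12 -> ALERT
  After event 12: stock=0 <= 12 -> ALERT
  After event 13: stock=0 <= 12 -> ALERT
Alert events: [7, 10, 11, 12, 13]. Count = 5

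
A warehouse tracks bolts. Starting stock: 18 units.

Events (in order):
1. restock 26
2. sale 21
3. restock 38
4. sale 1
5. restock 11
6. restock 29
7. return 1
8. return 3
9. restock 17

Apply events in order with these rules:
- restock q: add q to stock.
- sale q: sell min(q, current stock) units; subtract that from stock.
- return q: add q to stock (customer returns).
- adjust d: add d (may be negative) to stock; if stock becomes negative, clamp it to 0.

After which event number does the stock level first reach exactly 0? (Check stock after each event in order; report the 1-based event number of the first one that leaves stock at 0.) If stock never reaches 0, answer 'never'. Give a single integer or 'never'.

Processing events:
Start: stock = 18
  Event 1 (restock 26): 18 + 26 = 44
  Event 2 (sale 21): sell min(21,44)=21. stock: 44 - 21 = 23. total_sold = 21
  Event 3 (restock 38): 23 + 38 = 61
  Event 4 (sale 1): sell min(1,61)=1. stock: 61 - 1 = 60. total_sold = 22
  Event 5 (restock 11): 60 + 11 = 71
  Event 6 (restock 29): 71 + 29 = 100
  Event 7 (return 1): 100 + 1 = 101
  Event 8 (return 3): 101 + 3 = 104
  Event 9 (restock 17): 104 + 17 = 121
Final: stock = 121, total_sold = 22

Stock never reaches 0.

Answer: never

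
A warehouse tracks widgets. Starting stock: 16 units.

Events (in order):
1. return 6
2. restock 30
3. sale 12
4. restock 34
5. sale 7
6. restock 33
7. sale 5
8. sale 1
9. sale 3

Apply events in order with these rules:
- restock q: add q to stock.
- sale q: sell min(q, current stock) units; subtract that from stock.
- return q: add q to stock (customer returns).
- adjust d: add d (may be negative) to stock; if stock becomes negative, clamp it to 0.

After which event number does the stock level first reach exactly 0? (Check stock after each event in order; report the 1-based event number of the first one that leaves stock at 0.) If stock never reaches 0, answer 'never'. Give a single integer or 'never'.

Answer: never

Derivation:
Processing events:
Start: stock = 16
  Event 1 (return 6): 16 + 6 = 22
  Event 2 (restock 30): 22 + 30 = 52
  Event 3 (sale 12): sell min(12,52)=12. stock: 52 - 12 = 40. total_sold = 12
  Event 4 (restock 34): 40 + 34 = 74
  Event 5 (sale 7): sell min(7,74)=7. stock: 74 - 7 = 67. total_sold = 19
  Event 6 (restock 33): 67 + 33 = 100
  Event 7 (sale 5): sell min(5,100)=5. stock: 100 - 5 = 95. total_sold = 24
  Event 8 (sale 1): sell min(1,95)=1. stock: 95 - 1 = 94. total_sold = 25
  Event 9 (sale 3): sell min(3,94)=3. stock: 94 - 3 = 91. total_sold = 28
Final: stock = 91, total_sold = 28

Stock never reaches 0.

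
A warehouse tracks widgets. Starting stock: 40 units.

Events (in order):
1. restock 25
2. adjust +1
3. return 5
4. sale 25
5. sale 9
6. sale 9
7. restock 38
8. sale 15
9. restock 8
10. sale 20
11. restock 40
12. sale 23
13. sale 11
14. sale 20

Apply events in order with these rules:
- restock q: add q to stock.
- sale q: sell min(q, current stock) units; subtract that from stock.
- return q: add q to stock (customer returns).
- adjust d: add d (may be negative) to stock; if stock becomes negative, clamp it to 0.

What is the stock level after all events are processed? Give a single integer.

Processing events:
Start: stock = 40
  Event 1 (restock 25): 40 + 25 = 65
  Event 2 (adjust +1): 65 + 1 = 66
  Event 3 (return 5): 66 + 5 = 71
  Event 4 (sale 25): sell min(25,71)=25. stock: 71 - 25 = 46. total_sold = 25
  Event 5 (sale 9): sell min(9,46)=9. stock: 46 - 9 = 37. total_sold = 34
  Event 6 (sale 9): sell min(9,37)=9. stock: 37 - 9 = 28. total_sold = 43
  Event 7 (restock 38): 28 + 38 = 66
  Event 8 (sale 15): sell min(15,66)=15. stock: 66 - 15 = 51. total_sold = 58
  Event 9 (restock 8): 51 + 8 = 59
  Event 10 (sale 20): sell min(20,59)=20. stock: 59 - 20 = 39. total_sold = 78
  Event 11 (restock 40): 39 + 40 = 79
  Event 12 (sale 23): sell min(23,79)=23. stock: 79 - 23 = 56. total_sold = 101
  Event 13 (sale 11): sell min(11,56)=11. stock: 56 - 11 = 45. total_sold = 112
  Event 14 (sale 20): sell min(20,45)=20. stock: 45 - 20 = 25. total_sold = 132
Final: stock = 25, total_sold = 132

Answer: 25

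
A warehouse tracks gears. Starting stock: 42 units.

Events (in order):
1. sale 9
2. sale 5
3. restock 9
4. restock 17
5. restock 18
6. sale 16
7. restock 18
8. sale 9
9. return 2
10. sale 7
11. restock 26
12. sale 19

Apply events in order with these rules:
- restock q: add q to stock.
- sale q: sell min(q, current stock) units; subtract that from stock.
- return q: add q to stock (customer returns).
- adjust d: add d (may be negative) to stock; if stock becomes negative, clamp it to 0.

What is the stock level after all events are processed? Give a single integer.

Processing events:
Start: stock = 42
  Event 1 (sale 9): sell min(9,42)=9. stock: 42 - 9 = 33. total_sold = 9
  Event 2 (sale 5): sell min(5,33)=5. stock: 33 - 5 = 28. total_sold = 14
  Event 3 (restock 9): 28 + 9 = 37
  Event 4 (restock 17): 37 + 17 = 54
  Event 5 (restock 18): 54 + 18 = 72
  Event 6 (sale 16): sell min(16,72)=16. stock: 72 - 16 = 56. total_sold = 30
  Event 7 (restock 18): 56 + 18 = 74
  Event 8 (sale 9): sell min(9,74)=9. stock: 74 - 9 = 65. total_sold = 39
  Event 9 (return 2): 65 + 2 = 67
  Event 10 (sale 7): sell min(7,67)=7. stock: 67 - 7 = 60. total_sold = 46
  Event 11 (restock 26): 60 + 26 = 86
  Event 12 (sale 19): sell min(19,86)=19. stock: 86 - 19 = 67. total_sold = 65
Final: stock = 67, total_sold = 65

Answer: 67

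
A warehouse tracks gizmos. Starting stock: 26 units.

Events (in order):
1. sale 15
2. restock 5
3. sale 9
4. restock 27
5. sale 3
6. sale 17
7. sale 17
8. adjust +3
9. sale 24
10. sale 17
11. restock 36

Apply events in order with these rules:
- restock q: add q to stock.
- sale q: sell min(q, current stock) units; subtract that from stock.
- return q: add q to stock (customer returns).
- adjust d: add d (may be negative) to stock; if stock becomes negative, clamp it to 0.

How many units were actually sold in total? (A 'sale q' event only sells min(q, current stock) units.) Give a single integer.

Processing events:
Start: stock = 26
  Event 1 (sale 15): sell min(15,26)=15. stock: 26 - 15 = 11. total_sold = 15
  Event 2 (restock 5): 11 + 5 = 16
  Event 3 (sale 9): sell min(9,16)=9. stock: 16 - 9 = 7. total_sold = 24
  Event 4 (restock 27): 7 + 27 = 34
  Event 5 (sale 3): sell min(3,34)=3. stock: 34 - 3 = 31. total_sold = 27
  Event 6 (sale 17): sell min(17,31)=17. stock: 31 - 17 = 14. total_sold = 44
  Event 7 (sale 17): sell min(17,14)=14. stock: 14 - 14 = 0. total_sold = 58
  Event 8 (adjust +3): 0 + 3 = 3
  Event 9 (sale 24): sell min(24,3)=3. stock: 3 - 3 = 0. total_sold = 61
  Event 10 (sale 17): sell min(17,0)=0. stock: 0 - 0 = 0. total_sold = 61
  Event 11 (restock 36): 0 + 36 = 36
Final: stock = 36, total_sold = 61

Answer: 61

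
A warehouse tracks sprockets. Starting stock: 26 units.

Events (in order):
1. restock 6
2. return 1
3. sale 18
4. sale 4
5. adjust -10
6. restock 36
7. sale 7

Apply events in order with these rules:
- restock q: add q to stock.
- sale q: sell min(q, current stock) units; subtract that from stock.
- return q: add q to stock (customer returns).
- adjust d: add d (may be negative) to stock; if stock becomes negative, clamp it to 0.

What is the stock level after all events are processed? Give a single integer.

Processing events:
Start: stock = 26
  Event 1 (restock 6): 26 + 6 = 32
  Event 2 (return 1): 32 + 1 = 33
  Event 3 (sale 18): sell min(18,33)=18. stock: 33 - 18 = 15. total_sold = 18
  Event 4 (sale 4): sell min(4,15)=4. stock: 15 - 4 = 11. total_sold = 22
  Event 5 (adjust -10): 11 + -10 = 1
  Event 6 (restock 36): 1 + 36 = 37
  Event 7 (sale 7): sell min(7,37)=7. stock: 37 - 7 = 30. total_sold = 29
Final: stock = 30, total_sold = 29

Answer: 30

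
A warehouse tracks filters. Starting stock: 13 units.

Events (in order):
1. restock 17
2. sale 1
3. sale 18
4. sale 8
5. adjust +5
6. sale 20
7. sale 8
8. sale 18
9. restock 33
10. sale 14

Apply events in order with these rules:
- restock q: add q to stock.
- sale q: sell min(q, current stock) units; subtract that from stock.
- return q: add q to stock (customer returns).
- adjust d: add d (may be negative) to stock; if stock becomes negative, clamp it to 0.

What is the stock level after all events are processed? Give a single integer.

Processing events:
Start: stock = 13
  Event 1 (restock 17): 13 + 17 = 30
  Event 2 (sale 1): sell min(1,30)=1. stock: 30 - 1 = 29. total_sold = 1
  Event 3 (sale 18): sell min(18,29)=18. stock: 29 - 18 = 11. total_sold = 19
  Event 4 (sale 8): sell min(8,11)=8. stock: 11 - 8 = 3. total_sold = 27
  Event 5 (adjust +5): 3 + 5 = 8
  Event 6 (sale 20): sell min(20,8)=8. stock: 8 - 8 = 0. total_sold = 35
  Event 7 (sale 8): sell min(8,0)=0. stock: 0 - 0 = 0. total_sold = 35
  Event 8 (sale 18): sell min(18,0)=0. stock: 0 - 0 = 0. total_sold = 35
  Event 9 (restock 33): 0 + 33 = 33
  Event 10 (sale 14): sell min(14,33)=14. stock: 33 - 14 = 19. total_sold = 49
Final: stock = 19, total_sold = 49

Answer: 19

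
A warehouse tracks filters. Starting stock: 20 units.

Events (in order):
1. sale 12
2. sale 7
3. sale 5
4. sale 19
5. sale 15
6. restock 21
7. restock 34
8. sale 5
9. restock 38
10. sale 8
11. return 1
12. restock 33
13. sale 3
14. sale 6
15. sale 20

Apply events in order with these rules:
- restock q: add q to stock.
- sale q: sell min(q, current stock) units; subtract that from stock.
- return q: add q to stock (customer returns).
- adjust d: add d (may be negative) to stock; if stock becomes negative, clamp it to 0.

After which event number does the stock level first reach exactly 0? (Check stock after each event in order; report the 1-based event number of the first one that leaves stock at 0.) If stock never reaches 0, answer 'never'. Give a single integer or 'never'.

Answer: 3

Derivation:
Processing events:
Start: stock = 20
  Event 1 (sale 12): sell min(12,20)=12. stock: 20 - 12 = 8. total_sold = 12
  Event 2 (sale 7): sell min(7,8)=7. stock: 8 - 7 = 1. total_sold = 19
  Event 3 (sale 5): sell min(5,1)=1. stock: 1 - 1 = 0. total_sold = 20
  Event 4 (sale 19): sell min(19,0)=0. stock: 0 - 0 = 0. total_sold = 20
  Event 5 (sale 15): sell min(15,0)=0. stock: 0 - 0 = 0. total_sold = 20
  Event 6 (restock 21): 0 + 21 = 21
  Event 7 (restock 34): 21 + 34 = 55
  Event 8 (sale 5): sell min(5,55)=5. stock: 55 - 5 = 50. total_sold = 25
  Event 9 (restock 38): 50 + 38 = 88
  Event 10 (sale 8): sell min(8,88)=8. stock: 88 - 8 = 80. total_sold = 33
  Event 11 (return 1): 80 + 1 = 81
  Event 12 (restock 33): 81 + 33 = 114
  Event 13 (sale 3): sell min(3,114)=3. stock: 114 - 3 = 111. total_sold = 36
  Event 14 (sale 6): sell min(6,111)=6. stock: 111 - 6 = 105. total_sold = 42
  Event 15 (sale 20): sell min(20,105)=20. stock: 105 - 20 = 85. total_sold = 62
Final: stock = 85, total_sold = 62

First zero at event 3.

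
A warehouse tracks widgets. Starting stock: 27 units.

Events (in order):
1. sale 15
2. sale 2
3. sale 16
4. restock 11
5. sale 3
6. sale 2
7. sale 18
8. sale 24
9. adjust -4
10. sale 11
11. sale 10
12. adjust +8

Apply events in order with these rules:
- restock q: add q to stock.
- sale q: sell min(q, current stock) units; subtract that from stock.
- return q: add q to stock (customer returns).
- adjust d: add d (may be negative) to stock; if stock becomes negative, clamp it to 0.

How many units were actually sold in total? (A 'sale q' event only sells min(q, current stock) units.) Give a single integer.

Answer: 38

Derivation:
Processing events:
Start: stock = 27
  Event 1 (sale 15): sell min(15,27)=15. stock: 27 - 15 = 12. total_sold = 15
  Event 2 (sale 2): sell min(2,12)=2. stock: 12 - 2 = 10. total_sold = 17
  Event 3 (sale 16): sell min(16,10)=10. stock: 10 - 10 = 0. total_sold = 27
  Event 4 (restock 11): 0 + 11 = 11
  Event 5 (sale 3): sell min(3,11)=3. stock: 11 - 3 = 8. total_sold = 30
  Event 6 (sale 2): sell min(2,8)=2. stock: 8 - 2 = 6. total_sold = 32
  Event 7 (sale 18): sell min(18,6)=6. stock: 6 - 6 = 0. total_sold = 38
  Event 8 (sale 24): sell min(24,0)=0. stock: 0 - 0 = 0. total_sold = 38
  Event 9 (adjust -4): 0 + -4 = 0 (clamped to 0)
  Event 10 (sale 11): sell min(11,0)=0. stock: 0 - 0 = 0. total_sold = 38
  Event 11 (sale 10): sell min(10,0)=0. stock: 0 - 0 = 0. total_sold = 38
  Event 12 (adjust +8): 0 + 8 = 8
Final: stock = 8, total_sold = 38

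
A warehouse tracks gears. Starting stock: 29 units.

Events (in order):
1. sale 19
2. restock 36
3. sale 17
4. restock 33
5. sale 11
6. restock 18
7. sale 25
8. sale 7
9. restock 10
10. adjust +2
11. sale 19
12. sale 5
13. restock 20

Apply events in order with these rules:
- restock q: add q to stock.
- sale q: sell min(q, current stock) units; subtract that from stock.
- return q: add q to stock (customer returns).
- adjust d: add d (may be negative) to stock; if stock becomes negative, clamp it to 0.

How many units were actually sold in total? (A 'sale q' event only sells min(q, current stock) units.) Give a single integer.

Processing events:
Start: stock = 29
  Event 1 (sale 19): sell min(19,29)=19. stock: 29 - 19 = 10. total_sold = 19
  Event 2 (restock 36): 10 + 36 = 46
  Event 3 (sale 17): sell min(17,46)=17. stock: 46 - 17 = 29. total_sold = 36
  Event 4 (restock 33): 29 + 33 = 62
  Event 5 (sale 11): sell min(11,62)=11. stock: 62 - 11 = 51. total_sold = 47
  Event 6 (restock 18): 51 + 18 = 69
  Event 7 (sale 25): sell min(25,69)=25. stock: 69 - 25 = 44. total_sold = 72
  Event 8 (sale 7): sell min(7,44)=7. stock: 44 - 7 = 37. total_sold = 79
  Event 9 (restock 10): 37 + 10 = 47
  Event 10 (adjust +2): 47 + 2 = 49
  Event 11 (sale 19): sell min(19,49)=19. stock: 49 - 19 = 30. total_sold = 98
  Event 12 (sale 5): sell min(5,30)=5. stock: 30 - 5 = 25. total_sold = 103
  Event 13 (restock 20): 25 + 20 = 45
Final: stock = 45, total_sold = 103

Answer: 103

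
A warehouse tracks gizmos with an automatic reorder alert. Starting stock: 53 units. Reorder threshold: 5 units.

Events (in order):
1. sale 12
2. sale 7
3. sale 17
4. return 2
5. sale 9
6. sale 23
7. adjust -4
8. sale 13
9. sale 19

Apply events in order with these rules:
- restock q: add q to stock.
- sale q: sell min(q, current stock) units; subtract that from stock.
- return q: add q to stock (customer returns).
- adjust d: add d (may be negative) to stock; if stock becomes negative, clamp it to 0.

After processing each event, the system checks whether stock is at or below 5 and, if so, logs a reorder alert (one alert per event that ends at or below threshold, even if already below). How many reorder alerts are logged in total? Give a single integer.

Answer: 4

Derivation:
Processing events:
Start: stock = 53
  Event 1 (sale 12): sell min(12,53)=12. stock: 53 - 12 = 41. total_sold = 12
  Event 2 (sale 7): sell min(7,41)=7. stock: 41 - 7 = 34. total_sold = 19
  Event 3 (sale 17): sell min(17,34)=17. stock: 34 - 17 = 17. total_sold = 36
  Event 4 (return 2): 17 + 2 = 19
  Event 5 (sale 9): sell min(9,19)=9. stock: 19 - 9 = 10. total_sold = 45
  Event 6 (sale 23): sell min(23,10)=10. stock: 10 - 10 = 0. total_sold = 55
  Event 7 (adjust -4): 0 + -4 = 0 (clamped to 0)
  Event 8 (sale 13): sell min(13,0)=0. stock: 0 - 0 = 0. total_sold = 55
  Event 9 (sale 19): sell min(19,0)=0. stock: 0 - 0 = 0. total_sold = 55
Final: stock = 0, total_sold = 55

Checking against threshold 5:
  After event 1: stock=41 > 5
  After event 2: stock=34 > 5
  After event 3: stock=17 > 5
  After event 4: stock=19 > 5
  After event 5: stock=10 > 5
  After event 6: stock=0 <= 5 -> ALERT
  After event 7: stock=0 <= 5 -> ALERT
  After event 8: stock=0 <= 5 -> ALERT
  After event 9: stock=0 <= 5 -> ALERT
Alert events: [6, 7, 8, 9]. Count = 4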